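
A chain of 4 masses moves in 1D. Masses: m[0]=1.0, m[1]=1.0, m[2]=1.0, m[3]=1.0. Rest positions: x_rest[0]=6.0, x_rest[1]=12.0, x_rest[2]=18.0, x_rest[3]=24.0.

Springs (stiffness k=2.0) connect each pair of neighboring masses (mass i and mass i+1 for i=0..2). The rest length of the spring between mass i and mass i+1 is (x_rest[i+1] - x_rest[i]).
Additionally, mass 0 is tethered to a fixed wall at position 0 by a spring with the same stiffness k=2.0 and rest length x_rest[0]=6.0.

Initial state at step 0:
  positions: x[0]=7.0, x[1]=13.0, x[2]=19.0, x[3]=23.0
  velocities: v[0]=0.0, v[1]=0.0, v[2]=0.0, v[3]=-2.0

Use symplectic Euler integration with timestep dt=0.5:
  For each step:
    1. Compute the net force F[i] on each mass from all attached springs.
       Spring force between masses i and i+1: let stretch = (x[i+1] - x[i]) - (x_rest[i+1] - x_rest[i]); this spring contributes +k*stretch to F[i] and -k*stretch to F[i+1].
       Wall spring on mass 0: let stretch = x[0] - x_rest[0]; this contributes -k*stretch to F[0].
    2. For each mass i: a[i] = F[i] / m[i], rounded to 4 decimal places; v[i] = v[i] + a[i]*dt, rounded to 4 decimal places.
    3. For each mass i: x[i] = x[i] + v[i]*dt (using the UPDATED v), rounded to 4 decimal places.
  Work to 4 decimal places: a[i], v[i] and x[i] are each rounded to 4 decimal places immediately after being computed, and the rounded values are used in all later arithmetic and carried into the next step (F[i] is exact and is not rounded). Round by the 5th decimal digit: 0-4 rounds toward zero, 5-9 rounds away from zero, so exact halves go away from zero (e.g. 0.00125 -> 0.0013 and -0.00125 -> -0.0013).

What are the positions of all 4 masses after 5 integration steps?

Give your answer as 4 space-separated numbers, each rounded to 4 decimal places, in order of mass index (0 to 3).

Answer: 4.2500 10.0625 16.9063 23.1563

Derivation:
Step 0: x=[7.0000 13.0000 19.0000 23.0000] v=[0.0000 0.0000 0.0000 -2.0000]
Step 1: x=[6.5000 13.0000 18.0000 23.0000] v=[-1.0000 0.0000 -2.0000 0.0000]
Step 2: x=[6.0000 12.2500 17.0000 23.5000] v=[-1.0000 -1.5000 -2.0000 1.0000]
Step 3: x=[5.6250 10.7500 16.8750 23.7500] v=[-0.7500 -3.0000 -0.2500 0.5000]
Step 4: x=[5.0000 9.7500 17.1250 23.5625] v=[-1.2500 -2.0000 0.5000 -0.3750]
Step 5: x=[4.2500 10.0625 16.9063 23.1563] v=[-1.5000 0.6250 -0.4375 -0.8125]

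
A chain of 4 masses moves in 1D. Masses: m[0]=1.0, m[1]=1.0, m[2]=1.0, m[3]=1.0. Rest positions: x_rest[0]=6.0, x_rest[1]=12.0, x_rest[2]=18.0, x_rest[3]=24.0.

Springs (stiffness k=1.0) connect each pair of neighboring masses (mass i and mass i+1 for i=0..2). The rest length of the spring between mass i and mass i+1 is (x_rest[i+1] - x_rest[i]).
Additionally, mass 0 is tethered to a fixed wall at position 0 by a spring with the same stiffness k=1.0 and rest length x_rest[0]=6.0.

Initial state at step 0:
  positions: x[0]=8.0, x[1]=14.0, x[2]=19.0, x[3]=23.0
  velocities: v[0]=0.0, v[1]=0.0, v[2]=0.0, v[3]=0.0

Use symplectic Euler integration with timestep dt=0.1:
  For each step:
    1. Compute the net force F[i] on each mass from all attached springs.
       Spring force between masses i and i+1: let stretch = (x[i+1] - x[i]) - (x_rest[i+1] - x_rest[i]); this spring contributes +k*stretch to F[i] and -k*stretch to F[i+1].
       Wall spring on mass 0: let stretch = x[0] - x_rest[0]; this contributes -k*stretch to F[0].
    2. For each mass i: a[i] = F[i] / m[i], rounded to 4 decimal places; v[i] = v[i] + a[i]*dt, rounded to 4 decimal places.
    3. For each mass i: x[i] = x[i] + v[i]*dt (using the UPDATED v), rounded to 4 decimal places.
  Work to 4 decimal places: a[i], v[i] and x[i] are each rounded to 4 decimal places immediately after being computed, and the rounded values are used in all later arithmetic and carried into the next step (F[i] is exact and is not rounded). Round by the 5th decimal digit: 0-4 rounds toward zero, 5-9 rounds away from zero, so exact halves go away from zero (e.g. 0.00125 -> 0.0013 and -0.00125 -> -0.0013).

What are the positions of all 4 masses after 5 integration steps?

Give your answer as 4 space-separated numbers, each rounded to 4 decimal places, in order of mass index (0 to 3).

Answer: 7.7104 13.8468 18.8602 23.2896

Derivation:
Step 0: x=[8.0000 14.0000 19.0000 23.0000] v=[0.0000 0.0000 0.0000 0.0000]
Step 1: x=[7.9800 13.9900 18.9900 23.0200] v=[-0.2000 -0.1000 -0.1000 0.2000]
Step 2: x=[7.9403 13.9699 18.9703 23.0597] v=[-0.3970 -0.2010 -0.1970 0.3970]
Step 3: x=[7.8815 13.9395 18.9415 23.1185] v=[-0.5881 -0.3039 -0.2881 0.5881]
Step 4: x=[7.8045 13.8986 18.9044 23.1955] v=[-0.7705 -0.4095 -0.3706 0.7704]
Step 5: x=[7.7104 13.8468 18.8602 23.2896] v=[-0.9415 -0.5183 -0.4421 0.9413]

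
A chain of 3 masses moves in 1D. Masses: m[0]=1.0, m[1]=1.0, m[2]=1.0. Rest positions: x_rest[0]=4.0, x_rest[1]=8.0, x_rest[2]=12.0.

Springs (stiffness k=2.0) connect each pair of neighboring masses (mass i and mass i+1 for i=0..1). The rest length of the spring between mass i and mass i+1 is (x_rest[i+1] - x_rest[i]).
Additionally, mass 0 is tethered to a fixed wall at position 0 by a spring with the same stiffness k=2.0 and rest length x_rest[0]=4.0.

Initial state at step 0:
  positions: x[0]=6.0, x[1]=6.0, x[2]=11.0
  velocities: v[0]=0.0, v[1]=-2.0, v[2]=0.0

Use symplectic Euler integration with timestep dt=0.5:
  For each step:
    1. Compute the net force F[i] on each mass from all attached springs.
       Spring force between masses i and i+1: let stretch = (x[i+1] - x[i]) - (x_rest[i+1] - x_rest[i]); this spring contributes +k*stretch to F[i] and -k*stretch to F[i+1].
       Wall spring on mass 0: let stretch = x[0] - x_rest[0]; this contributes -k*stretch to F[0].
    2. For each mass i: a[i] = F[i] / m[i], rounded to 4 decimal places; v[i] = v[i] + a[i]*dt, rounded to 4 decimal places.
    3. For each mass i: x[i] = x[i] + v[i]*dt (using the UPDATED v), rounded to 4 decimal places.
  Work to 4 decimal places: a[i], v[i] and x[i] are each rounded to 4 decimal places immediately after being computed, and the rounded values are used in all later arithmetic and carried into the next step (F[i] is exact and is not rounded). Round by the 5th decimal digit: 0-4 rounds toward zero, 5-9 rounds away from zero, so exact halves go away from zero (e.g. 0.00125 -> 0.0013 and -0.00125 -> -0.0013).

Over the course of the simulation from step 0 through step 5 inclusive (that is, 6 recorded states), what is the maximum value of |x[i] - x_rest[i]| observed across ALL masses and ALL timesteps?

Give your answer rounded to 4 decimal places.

Answer: 3.2500

Derivation:
Step 0: x=[6.0000 6.0000 11.0000] v=[0.0000 -2.0000 0.0000]
Step 1: x=[3.0000 7.5000 10.5000] v=[-6.0000 3.0000 -1.0000]
Step 2: x=[0.7500 8.2500 10.5000] v=[-4.5000 1.5000 0.0000]
Step 3: x=[1.8750 6.3750 11.3750] v=[2.2500 -3.7500 1.7500]
Step 4: x=[4.3125 4.7500 11.7500] v=[4.8750 -3.2500 0.7500]
Step 5: x=[4.8125 6.4063 10.6250] v=[1.0000 3.3125 -2.2500]
Max displacement = 3.2500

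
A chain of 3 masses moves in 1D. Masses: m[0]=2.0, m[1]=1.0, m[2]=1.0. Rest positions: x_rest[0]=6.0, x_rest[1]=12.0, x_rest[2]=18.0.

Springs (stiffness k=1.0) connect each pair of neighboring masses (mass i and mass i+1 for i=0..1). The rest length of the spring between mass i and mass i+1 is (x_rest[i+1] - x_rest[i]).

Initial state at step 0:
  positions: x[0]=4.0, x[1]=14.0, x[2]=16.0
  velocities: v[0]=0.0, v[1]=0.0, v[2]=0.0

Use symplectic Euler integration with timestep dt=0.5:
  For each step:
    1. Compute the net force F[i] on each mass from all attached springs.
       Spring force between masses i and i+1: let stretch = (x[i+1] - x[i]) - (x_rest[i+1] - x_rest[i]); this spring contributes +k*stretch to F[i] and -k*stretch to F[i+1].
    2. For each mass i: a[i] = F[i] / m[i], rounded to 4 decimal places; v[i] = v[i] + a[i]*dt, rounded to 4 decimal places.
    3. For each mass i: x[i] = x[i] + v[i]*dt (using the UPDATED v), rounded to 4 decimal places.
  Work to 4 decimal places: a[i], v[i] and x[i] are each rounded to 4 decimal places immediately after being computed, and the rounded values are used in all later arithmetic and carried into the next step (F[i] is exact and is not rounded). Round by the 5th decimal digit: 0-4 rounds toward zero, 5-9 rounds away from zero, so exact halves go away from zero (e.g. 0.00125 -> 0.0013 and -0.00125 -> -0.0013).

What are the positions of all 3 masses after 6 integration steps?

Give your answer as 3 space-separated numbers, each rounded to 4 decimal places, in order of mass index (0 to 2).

Step 0: x=[4.0000 14.0000 16.0000] v=[0.0000 0.0000 0.0000]
Step 1: x=[4.5000 12.0000 17.0000] v=[1.0000 -4.0000 2.0000]
Step 2: x=[5.1875 9.3750 18.2500] v=[1.3750 -5.2500 2.5000]
Step 3: x=[5.6485 7.9219 18.7813] v=[0.9219 -2.9063 1.0625]
Step 4: x=[5.6436 8.6153 18.0977] v=[-0.0098 1.3867 -1.3672]
Step 5: x=[5.2602 10.9364 16.5435] v=[-0.7669 4.6421 -3.1084]
Step 6: x=[4.8363 13.2402 15.0875] v=[-0.8479 4.6076 -2.9120]

Answer: 4.8363 13.2402 15.0875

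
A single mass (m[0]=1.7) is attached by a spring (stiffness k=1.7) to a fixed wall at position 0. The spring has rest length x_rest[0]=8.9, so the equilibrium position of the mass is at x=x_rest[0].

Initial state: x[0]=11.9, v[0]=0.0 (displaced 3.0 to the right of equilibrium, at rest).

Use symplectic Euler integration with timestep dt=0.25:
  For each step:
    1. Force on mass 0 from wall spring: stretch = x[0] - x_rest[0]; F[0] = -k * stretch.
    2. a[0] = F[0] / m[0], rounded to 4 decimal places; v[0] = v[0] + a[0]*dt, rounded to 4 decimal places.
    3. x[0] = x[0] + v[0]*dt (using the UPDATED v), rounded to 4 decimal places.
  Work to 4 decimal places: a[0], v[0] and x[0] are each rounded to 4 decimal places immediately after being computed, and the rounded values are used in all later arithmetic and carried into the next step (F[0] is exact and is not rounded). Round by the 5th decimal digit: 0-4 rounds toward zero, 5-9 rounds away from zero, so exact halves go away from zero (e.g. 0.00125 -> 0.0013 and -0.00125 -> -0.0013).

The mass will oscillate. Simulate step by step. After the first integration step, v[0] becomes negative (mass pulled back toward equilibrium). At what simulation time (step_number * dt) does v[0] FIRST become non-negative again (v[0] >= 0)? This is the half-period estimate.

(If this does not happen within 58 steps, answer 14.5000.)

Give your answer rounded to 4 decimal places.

Step 0: x=[11.9000] v=[0.0000]
Step 1: x=[11.7125] v=[-0.7500]
Step 2: x=[11.3492] v=[-1.4531]
Step 3: x=[10.8329] v=[-2.0654]
Step 4: x=[10.1958] v=[-2.5486]
Step 5: x=[9.4777] v=[-2.8726]
Step 6: x=[8.7235] v=[-3.0170]
Step 7: x=[7.9803] v=[-2.9729]
Step 8: x=[7.2946] v=[-2.7430]
Step 9: x=[6.7092] v=[-2.3417]
Step 10: x=[6.2607] v=[-1.7940]
Step 11: x=[5.9772] v=[-1.1342]
Step 12: x=[5.8763] v=[-0.4035]
Step 13: x=[5.9644] v=[0.3524]
First v>=0 after going negative at step 13, time=3.2500

Answer: 3.2500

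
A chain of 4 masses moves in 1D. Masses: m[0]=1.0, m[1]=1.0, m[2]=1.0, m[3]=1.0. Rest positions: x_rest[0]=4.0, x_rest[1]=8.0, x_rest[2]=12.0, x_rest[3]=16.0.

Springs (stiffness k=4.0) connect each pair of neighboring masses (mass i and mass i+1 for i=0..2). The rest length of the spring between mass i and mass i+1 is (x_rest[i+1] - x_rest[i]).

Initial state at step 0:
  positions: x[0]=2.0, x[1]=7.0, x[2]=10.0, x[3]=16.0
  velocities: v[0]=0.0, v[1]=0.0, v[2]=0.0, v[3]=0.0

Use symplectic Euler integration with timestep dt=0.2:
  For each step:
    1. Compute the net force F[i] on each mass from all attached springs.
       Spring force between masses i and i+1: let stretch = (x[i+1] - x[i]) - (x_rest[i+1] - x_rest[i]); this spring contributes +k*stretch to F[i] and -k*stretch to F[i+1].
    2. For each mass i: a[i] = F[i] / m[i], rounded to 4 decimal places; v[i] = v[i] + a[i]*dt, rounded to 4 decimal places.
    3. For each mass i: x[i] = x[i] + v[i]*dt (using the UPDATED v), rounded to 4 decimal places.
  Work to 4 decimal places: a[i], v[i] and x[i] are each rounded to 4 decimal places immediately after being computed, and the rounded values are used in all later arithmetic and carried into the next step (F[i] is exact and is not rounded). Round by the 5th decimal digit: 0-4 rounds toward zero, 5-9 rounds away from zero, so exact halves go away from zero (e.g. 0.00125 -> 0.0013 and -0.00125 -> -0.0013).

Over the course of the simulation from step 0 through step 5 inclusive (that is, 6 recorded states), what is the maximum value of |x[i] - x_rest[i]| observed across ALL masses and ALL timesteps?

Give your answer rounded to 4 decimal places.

Answer: 2.0148

Derivation:
Step 0: x=[2.0000 7.0000 10.0000 16.0000] v=[0.0000 0.0000 0.0000 0.0000]
Step 1: x=[2.1600 6.6800 10.4800 15.6800] v=[0.8000 -1.6000 2.4000 -1.6000]
Step 2: x=[2.4032 6.2448 11.1840 15.1680] v=[1.2160 -2.1760 3.5200 -2.5600]
Step 3: x=[2.6211 5.9852 11.7352 14.6586] v=[1.0893 -1.2979 2.7558 -2.5472]
Step 4: x=[2.7372 6.1074 11.8341 14.3214] v=[0.5806 0.6108 0.4945 -1.6859]
Step 5: x=[2.7526 6.6066 11.4147 14.2263] v=[0.0768 2.4960 -2.0970 -0.4757]
Max displacement = 2.0148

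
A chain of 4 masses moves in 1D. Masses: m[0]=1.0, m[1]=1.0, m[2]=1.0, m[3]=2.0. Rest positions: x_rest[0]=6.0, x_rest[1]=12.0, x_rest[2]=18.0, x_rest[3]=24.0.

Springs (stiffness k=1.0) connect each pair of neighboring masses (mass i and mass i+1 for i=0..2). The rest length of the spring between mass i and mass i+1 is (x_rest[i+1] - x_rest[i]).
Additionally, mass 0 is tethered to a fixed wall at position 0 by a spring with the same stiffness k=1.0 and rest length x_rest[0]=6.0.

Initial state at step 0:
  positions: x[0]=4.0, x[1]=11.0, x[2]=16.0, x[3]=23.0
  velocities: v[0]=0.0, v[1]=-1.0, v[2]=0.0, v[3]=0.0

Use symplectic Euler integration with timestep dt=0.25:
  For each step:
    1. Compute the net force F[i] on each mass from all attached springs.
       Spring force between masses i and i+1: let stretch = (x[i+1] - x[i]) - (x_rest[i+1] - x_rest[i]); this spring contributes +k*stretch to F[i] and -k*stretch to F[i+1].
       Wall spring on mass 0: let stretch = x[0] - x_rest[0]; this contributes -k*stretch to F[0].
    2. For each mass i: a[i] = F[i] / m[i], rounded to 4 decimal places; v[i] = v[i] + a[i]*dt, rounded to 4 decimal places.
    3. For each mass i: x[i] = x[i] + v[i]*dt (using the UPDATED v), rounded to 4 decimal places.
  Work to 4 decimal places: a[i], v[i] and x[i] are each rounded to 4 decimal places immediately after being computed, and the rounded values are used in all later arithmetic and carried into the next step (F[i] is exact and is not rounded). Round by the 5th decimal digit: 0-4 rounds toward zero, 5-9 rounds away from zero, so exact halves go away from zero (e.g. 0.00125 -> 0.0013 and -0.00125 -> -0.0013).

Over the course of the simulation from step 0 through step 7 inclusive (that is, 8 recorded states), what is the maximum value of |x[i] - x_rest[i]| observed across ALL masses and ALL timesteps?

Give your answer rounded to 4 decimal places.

Step 0: x=[4.0000 11.0000 16.0000 23.0000] v=[0.0000 -1.0000 0.0000 0.0000]
Step 1: x=[4.1875 10.6250 16.1250 22.9688] v=[0.7500 -1.5000 0.5000 -0.1250]
Step 2: x=[4.5156 10.1914 16.3340 22.9112] v=[1.3125 -1.7344 0.8360 -0.2305]
Step 3: x=[4.9163 9.7870 16.5702 22.8355] v=[1.6026 -1.6177 0.9447 -0.3027]
Step 4: x=[5.3141 9.5021 16.7740 22.7515] v=[1.5912 -1.1396 0.8152 -0.3359]
Step 5: x=[5.6415 9.4100 16.8969 22.6682] v=[1.3097 -0.3686 0.4916 -0.3331]
Step 6: x=[5.8519 9.5503 16.9126 22.5921] v=[0.8415 0.5610 0.0627 -0.3045]
Step 7: x=[5.9277 9.9196 16.8231 22.5260] v=[0.3031 1.4770 -0.3580 -0.2644]
Max displacement = 2.5900

Answer: 2.5900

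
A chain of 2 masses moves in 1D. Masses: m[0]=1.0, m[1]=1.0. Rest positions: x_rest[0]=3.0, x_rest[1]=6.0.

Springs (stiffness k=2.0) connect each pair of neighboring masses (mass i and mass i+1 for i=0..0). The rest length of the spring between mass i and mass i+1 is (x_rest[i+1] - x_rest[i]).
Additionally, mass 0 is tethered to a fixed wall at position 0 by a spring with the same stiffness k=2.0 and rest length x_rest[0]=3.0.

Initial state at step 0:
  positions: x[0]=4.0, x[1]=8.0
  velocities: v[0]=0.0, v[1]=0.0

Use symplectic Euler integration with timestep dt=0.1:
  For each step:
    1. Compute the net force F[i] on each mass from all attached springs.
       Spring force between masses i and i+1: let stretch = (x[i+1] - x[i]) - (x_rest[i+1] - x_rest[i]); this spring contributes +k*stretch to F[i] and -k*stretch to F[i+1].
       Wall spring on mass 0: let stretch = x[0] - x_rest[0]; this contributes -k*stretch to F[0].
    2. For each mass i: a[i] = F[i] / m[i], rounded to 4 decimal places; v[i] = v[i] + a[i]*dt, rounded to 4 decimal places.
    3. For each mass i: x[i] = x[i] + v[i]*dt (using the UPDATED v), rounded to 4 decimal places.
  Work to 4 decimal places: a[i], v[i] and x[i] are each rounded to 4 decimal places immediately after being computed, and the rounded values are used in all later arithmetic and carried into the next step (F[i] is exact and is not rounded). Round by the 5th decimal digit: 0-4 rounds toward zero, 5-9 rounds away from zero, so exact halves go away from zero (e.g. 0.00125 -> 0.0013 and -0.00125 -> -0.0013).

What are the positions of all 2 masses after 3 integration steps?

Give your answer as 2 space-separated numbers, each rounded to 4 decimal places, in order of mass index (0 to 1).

Step 0: x=[4.0000 8.0000] v=[0.0000 0.0000]
Step 1: x=[4.0000 7.9800] v=[0.0000 -0.2000]
Step 2: x=[3.9996 7.9404] v=[-0.0040 -0.3960]
Step 3: x=[3.9980 7.8820] v=[-0.0158 -0.5842]

Answer: 3.9980 7.8820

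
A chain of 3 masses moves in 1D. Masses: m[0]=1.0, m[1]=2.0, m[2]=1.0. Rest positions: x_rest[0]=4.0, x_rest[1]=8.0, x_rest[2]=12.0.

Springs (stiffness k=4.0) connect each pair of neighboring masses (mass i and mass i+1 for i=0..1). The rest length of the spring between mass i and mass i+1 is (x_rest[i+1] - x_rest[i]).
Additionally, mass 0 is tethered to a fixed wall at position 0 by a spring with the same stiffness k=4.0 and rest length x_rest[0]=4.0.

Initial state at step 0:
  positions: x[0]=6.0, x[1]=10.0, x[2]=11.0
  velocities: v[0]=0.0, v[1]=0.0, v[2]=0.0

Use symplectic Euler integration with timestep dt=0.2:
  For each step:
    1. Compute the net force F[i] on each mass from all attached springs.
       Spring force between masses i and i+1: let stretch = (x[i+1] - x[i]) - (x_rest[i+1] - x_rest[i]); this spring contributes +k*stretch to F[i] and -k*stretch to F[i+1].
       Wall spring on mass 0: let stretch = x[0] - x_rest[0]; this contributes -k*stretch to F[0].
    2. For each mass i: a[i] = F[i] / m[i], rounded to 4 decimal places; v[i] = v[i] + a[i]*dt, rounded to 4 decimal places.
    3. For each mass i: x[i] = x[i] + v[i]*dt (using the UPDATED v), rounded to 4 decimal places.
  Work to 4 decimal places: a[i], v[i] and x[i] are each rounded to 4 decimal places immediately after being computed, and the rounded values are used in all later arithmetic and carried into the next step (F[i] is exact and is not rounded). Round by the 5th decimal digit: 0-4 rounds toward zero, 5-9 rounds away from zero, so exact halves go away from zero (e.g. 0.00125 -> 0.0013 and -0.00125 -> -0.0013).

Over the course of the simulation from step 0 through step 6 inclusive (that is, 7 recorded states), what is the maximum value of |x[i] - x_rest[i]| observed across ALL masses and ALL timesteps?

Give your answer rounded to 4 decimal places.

Step 0: x=[6.0000 10.0000 11.0000] v=[0.0000 0.0000 0.0000]
Step 1: x=[5.6800 9.7600 11.4800] v=[-1.6000 -1.2000 2.4000]
Step 2: x=[5.1040 9.3312 12.3248] v=[-2.8800 -2.1440 4.2240]
Step 3: x=[4.3877 8.8037 13.3306] v=[-3.5814 -2.6374 5.0291]
Step 4: x=[3.6759 8.2851 14.2521] v=[-3.5588 -2.5930 4.6076]
Step 5: x=[3.1135 7.8751 14.8589] v=[-2.8122 -2.0499 3.0340]
Step 6: x=[2.8148 7.6429 14.9883] v=[-1.4937 -1.1610 0.6470]
Max displacement = 2.9883

Answer: 2.9883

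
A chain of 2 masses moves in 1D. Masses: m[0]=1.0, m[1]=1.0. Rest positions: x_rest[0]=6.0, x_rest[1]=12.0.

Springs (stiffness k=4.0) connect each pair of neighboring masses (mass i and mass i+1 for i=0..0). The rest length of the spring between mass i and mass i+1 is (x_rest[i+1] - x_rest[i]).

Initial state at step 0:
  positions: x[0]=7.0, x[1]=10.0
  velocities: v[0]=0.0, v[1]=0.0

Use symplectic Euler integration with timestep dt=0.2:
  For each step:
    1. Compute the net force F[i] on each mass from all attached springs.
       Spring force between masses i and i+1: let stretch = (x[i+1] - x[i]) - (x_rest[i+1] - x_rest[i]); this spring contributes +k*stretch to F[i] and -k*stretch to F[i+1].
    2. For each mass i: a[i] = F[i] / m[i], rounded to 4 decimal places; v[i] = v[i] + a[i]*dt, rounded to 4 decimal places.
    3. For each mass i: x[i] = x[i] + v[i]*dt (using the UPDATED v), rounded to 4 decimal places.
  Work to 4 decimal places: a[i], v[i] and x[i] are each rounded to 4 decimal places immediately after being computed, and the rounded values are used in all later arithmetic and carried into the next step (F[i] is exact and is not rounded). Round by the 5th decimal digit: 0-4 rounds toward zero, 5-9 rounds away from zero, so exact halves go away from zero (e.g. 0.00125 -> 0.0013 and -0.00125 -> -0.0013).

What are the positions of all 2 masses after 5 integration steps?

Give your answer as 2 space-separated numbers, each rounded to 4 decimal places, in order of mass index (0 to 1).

Step 0: x=[7.0000 10.0000] v=[0.0000 0.0000]
Step 1: x=[6.5200 10.4800] v=[-2.4000 2.4000]
Step 2: x=[5.7136 11.2864] v=[-4.0320 4.0320]
Step 3: x=[4.8388 12.1612] v=[-4.3738 4.3738]
Step 4: x=[4.1756 12.8244] v=[-3.3159 3.3159]
Step 5: x=[3.9362 13.0638] v=[-1.1969 1.1969]

Answer: 3.9362 13.0638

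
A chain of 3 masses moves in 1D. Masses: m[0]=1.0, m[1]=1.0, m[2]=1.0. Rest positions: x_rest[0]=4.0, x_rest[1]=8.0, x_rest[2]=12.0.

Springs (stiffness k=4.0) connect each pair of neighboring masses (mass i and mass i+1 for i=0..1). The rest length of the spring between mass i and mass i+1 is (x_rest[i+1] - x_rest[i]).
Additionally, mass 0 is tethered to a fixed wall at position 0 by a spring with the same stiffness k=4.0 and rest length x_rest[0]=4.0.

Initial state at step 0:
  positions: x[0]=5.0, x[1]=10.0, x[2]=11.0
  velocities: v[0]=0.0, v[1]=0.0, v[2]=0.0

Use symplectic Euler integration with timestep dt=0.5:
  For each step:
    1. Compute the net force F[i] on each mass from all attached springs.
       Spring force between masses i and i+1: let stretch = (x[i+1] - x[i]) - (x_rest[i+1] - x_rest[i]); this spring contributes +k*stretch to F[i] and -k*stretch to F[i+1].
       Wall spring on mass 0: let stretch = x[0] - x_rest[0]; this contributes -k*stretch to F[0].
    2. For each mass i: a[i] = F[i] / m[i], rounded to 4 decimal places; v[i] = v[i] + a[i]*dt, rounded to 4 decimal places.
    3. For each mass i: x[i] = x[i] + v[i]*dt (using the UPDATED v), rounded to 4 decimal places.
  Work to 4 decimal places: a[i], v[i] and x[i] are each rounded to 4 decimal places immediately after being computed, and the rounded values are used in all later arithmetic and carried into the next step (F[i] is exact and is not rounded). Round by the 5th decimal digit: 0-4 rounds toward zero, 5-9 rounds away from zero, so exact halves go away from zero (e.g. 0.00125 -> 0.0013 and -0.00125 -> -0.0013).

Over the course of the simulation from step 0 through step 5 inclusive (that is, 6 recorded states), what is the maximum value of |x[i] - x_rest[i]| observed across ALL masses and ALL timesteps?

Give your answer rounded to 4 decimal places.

Step 0: x=[5.0000 10.0000 11.0000] v=[0.0000 0.0000 0.0000]
Step 1: x=[5.0000 6.0000 14.0000] v=[0.0000 -8.0000 6.0000]
Step 2: x=[1.0000 9.0000 13.0000] v=[-8.0000 6.0000 -2.0000]
Step 3: x=[4.0000 8.0000 12.0000] v=[6.0000 -2.0000 -2.0000]
Step 4: x=[7.0000 7.0000 11.0000] v=[6.0000 -2.0000 -2.0000]
Step 5: x=[3.0000 10.0000 10.0000] v=[-8.0000 6.0000 -2.0000]
Max displacement = 3.0000

Answer: 3.0000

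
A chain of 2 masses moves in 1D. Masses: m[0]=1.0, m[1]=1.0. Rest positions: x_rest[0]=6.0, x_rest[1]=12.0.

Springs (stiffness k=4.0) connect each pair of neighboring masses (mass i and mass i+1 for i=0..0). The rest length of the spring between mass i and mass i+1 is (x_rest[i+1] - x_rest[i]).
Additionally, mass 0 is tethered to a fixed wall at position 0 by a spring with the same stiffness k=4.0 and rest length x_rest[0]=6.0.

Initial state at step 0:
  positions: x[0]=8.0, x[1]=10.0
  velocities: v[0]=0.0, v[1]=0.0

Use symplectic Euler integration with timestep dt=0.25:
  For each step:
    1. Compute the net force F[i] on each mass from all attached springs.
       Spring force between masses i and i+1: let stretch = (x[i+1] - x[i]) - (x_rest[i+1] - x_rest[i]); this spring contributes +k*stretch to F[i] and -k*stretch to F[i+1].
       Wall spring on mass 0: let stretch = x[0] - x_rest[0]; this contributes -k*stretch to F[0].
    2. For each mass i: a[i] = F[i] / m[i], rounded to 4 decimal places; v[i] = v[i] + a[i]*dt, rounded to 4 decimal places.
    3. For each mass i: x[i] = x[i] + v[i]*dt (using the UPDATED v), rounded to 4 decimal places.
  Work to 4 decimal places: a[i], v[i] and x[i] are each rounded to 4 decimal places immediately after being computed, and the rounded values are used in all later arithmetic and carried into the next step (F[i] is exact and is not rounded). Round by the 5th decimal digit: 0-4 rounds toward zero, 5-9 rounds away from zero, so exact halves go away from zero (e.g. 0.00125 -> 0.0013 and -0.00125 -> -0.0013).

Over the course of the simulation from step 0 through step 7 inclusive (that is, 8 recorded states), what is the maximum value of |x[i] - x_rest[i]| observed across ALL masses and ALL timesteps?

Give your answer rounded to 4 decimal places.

Answer: 2.7960

Derivation:
Step 0: x=[8.0000 10.0000] v=[0.0000 0.0000]
Step 1: x=[6.5000 11.0000] v=[-6.0000 4.0000]
Step 2: x=[4.5000 12.3750] v=[-8.0000 5.5000]
Step 3: x=[3.3438 13.2813] v=[-4.6250 3.6250]
Step 4: x=[3.8360 13.2032] v=[1.9687 -0.3125]
Step 5: x=[5.7110 12.2833] v=[7.4999 -3.6797]
Step 6: x=[7.8013 11.2203] v=[8.3612 -4.2520]
Step 7: x=[8.7960 10.8026] v=[3.9789 -1.6710]
Max displacement = 2.7960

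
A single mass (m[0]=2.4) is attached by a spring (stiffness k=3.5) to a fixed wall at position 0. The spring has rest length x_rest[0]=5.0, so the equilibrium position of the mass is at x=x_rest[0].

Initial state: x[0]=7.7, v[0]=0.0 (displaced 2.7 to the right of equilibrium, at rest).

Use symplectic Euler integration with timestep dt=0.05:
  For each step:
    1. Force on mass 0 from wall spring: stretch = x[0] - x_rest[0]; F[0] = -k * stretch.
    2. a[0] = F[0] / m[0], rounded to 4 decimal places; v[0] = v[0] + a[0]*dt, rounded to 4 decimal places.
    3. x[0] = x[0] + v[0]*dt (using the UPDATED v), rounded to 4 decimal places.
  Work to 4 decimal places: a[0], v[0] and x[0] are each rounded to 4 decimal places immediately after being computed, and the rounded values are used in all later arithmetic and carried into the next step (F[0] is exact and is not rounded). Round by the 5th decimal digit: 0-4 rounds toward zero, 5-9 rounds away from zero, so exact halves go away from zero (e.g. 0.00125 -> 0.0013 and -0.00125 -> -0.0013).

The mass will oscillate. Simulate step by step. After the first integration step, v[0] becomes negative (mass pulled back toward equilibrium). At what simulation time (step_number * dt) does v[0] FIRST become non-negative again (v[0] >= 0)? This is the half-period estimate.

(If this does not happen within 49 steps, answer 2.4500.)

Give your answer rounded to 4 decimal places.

Answer: 2.4500

Derivation:
Step 0: x=[7.7000] v=[0.0000]
Step 1: x=[7.6902] v=[-0.1969]
Step 2: x=[7.6705] v=[-0.3931]
Step 3: x=[7.6411] v=[-0.5878]
Step 4: x=[7.6021] v=[-0.7804]
Step 5: x=[7.5536] v=[-0.9701]
Step 6: x=[7.4958] v=[-1.1563]
Step 7: x=[7.4289] v=[-1.3383]
Step 8: x=[7.3531] v=[-1.5154]
Step 9: x=[7.2688] v=[-1.6870]
Step 10: x=[7.1762] v=[-1.8524]
Step 11: x=[7.0756] v=[-2.0111]
Step 12: x=[6.9675] v=[-2.1624]
Step 13: x=[6.8522] v=[-2.3059]
Step 14: x=[6.7302] v=[-2.4410]
Step 15: x=[6.6018] v=[-2.5672]
Step 16: x=[6.4676] v=[-2.6840]
Step 17: x=[6.3281] v=[-2.7910]
Step 18: x=[6.1837] v=[-2.8878]
Step 19: x=[6.0350] v=[-2.9741]
Step 20: x=[5.8825] v=[-3.0496]
Step 21: x=[5.7268] v=[-3.1140]
Step 22: x=[5.5685] v=[-3.1670]
Step 23: x=[5.4081] v=[-3.2085]
Step 24: x=[5.2462] v=[-3.2383]
Step 25: x=[5.0834] v=[-3.2563]
Step 26: x=[4.9203] v=[-3.2624]
Step 27: x=[4.7575] v=[-3.2566]
Step 28: x=[4.5956] v=[-3.2389]
Step 29: x=[4.4351] v=[-3.2094]
Step 30: x=[4.2767] v=[-3.1682]
Step 31: x=[4.1209] v=[-3.1155]
Step 32: x=[3.9683] v=[-3.0514]
Step 33: x=[3.8195] v=[-2.9762]
Step 34: x=[3.6750] v=[-2.8901]
Step 35: x=[3.5353] v=[-2.7935]
Step 36: x=[3.4010] v=[-2.6867]
Step 37: x=[3.2725] v=[-2.5701]
Step 38: x=[3.1503] v=[-2.4441]
Step 39: x=[3.0348] v=[-2.3092]
Step 40: x=[2.9265] v=[-2.1659]
Step 41: x=[2.8258] v=[-2.0147]
Step 42: x=[2.7330] v=[-1.8562]
Step 43: x=[2.6485] v=[-1.6909]
Step 44: x=[2.5725] v=[-1.5194]
Step 45: x=[2.5054] v=[-1.3424]
Step 46: x=[2.4474] v=[-1.1605]
Step 47: x=[2.3987] v=[-0.9744]
Step 48: x=[2.3595] v=[-0.7847]
Step 49: x=[2.3299] v=[-0.5922]
v[0] did not become non-negative within 49 steps; using fallback time=2.4500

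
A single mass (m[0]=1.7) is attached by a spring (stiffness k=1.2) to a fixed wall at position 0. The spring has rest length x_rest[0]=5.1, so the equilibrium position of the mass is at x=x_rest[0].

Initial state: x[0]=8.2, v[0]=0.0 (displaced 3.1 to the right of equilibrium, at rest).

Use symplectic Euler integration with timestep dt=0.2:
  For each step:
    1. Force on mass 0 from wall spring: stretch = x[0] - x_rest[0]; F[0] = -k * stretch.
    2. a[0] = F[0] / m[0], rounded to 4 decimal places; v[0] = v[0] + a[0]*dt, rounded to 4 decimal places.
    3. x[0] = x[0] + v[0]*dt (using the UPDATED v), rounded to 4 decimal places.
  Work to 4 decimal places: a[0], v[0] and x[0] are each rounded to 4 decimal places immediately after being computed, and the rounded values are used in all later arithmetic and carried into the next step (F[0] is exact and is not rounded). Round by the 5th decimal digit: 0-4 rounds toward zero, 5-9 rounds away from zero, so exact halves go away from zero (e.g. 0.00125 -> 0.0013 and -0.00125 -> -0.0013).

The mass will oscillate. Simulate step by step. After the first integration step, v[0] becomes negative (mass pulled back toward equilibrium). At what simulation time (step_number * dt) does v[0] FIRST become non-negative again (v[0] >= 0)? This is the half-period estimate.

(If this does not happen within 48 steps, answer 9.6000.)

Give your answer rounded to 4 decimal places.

Step 0: x=[8.2000] v=[0.0000]
Step 1: x=[8.1125] v=[-0.4376]
Step 2: x=[7.9399] v=[-0.8629]
Step 3: x=[7.6871] v=[-1.2638]
Step 4: x=[7.3613] v=[-1.6290]
Step 5: x=[6.9717] v=[-1.9482]
Step 6: x=[6.5292] v=[-2.2124]
Step 7: x=[6.0464] v=[-2.4142]
Step 8: x=[5.5368] v=[-2.5478]
Step 9: x=[5.0149] v=[-2.6095]
Step 10: x=[4.4954] v=[-2.5975]
Step 11: x=[3.9930] v=[-2.5121]
Step 12: x=[3.5218] v=[-2.3558]
Step 13: x=[3.0952] v=[-2.1330]
Step 14: x=[2.7252] v=[-1.8500]
Step 15: x=[2.4223] v=[-1.5147]
Step 16: x=[2.1950] v=[-1.1367]
Step 17: x=[2.0497] v=[-0.7266]
Step 18: x=[1.9905] v=[-0.2960]
Step 19: x=[2.0191] v=[0.1430]
First v>=0 after going negative at step 19, time=3.8000

Answer: 3.8000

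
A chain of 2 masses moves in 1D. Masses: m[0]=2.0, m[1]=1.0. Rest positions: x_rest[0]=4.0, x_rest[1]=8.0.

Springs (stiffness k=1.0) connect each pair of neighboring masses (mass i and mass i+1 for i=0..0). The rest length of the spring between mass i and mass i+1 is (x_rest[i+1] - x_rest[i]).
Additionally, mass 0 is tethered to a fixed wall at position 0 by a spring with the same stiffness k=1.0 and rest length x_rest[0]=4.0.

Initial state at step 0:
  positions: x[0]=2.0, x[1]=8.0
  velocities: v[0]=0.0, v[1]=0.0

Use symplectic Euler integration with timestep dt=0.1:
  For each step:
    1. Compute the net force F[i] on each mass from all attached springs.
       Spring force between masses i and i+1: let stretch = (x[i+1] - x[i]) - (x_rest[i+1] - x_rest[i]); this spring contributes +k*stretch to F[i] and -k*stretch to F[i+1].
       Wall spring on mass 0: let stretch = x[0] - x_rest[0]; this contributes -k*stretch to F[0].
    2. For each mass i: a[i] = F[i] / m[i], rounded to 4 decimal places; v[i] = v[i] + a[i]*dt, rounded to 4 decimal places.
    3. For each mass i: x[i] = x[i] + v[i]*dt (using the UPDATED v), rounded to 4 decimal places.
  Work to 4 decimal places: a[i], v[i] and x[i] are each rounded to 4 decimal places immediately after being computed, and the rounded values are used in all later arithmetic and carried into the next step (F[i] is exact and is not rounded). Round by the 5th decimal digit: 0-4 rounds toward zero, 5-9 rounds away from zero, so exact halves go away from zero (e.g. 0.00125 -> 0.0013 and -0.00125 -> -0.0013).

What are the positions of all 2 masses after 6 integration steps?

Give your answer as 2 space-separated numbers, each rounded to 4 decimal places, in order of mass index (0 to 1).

Answer: 2.3994 7.6074

Derivation:
Step 0: x=[2.0000 8.0000] v=[0.0000 0.0000]
Step 1: x=[2.0200 7.9800] v=[0.2000 -0.2000]
Step 2: x=[2.0597 7.9404] v=[0.3970 -0.3960]
Step 3: x=[2.1185 7.8820] v=[0.5881 -0.5841]
Step 4: x=[2.1955 7.8060] v=[0.7704 -0.7605]
Step 5: x=[2.2896 7.7138] v=[0.9412 -0.9216]
Step 6: x=[2.3994 7.6074] v=[1.0979 -1.0640]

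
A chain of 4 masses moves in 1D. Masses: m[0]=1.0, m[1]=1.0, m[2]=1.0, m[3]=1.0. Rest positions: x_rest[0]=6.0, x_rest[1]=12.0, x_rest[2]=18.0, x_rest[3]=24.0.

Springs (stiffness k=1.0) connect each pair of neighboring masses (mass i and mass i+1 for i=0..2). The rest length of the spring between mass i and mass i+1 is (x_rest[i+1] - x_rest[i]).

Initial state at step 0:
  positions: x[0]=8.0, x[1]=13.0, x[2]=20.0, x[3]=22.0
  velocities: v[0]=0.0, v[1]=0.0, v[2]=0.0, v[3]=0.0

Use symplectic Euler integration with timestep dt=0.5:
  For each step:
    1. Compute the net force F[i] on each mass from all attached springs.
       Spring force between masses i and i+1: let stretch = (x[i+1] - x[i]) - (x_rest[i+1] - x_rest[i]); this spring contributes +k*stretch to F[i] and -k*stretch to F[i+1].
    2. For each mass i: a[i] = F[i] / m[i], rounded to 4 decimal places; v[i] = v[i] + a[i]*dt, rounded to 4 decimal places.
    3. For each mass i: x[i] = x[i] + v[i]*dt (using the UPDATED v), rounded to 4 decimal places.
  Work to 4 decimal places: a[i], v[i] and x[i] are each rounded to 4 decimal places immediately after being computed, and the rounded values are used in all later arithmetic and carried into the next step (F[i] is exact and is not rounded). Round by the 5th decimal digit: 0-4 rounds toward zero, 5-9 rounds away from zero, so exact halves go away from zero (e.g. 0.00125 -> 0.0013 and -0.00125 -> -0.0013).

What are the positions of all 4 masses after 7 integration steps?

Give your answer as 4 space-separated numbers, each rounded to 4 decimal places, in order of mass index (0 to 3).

Step 0: x=[8.0000 13.0000 20.0000 22.0000] v=[0.0000 0.0000 0.0000 0.0000]
Step 1: x=[7.7500 13.5000 18.7500 23.0000] v=[-0.5000 1.0000 -2.5000 2.0000]
Step 2: x=[7.4375 13.8750 17.2500 24.4375] v=[-0.6250 0.7500 -3.0000 2.8750]
Step 3: x=[7.2344 13.4844 16.7031 25.5782] v=[-0.4063 -0.7813 -1.0938 2.2813]
Step 4: x=[7.0938 12.3359 17.5703 26.0001] v=[-0.2813 -2.2970 1.7344 0.8438]
Step 5: x=[6.7637 11.1855 19.2364 25.8146] v=[-0.6603 -2.3009 3.3321 -0.3711]
Step 6: x=[6.0390 10.9423 20.5343 25.4845] v=[-1.4494 -0.4864 2.5958 -0.6602]
Step 7: x=[5.0401 11.8713 20.6718 25.4169] v=[-1.9978 1.8580 0.2749 -0.1353]

Answer: 5.0401 11.8713 20.6718 25.4169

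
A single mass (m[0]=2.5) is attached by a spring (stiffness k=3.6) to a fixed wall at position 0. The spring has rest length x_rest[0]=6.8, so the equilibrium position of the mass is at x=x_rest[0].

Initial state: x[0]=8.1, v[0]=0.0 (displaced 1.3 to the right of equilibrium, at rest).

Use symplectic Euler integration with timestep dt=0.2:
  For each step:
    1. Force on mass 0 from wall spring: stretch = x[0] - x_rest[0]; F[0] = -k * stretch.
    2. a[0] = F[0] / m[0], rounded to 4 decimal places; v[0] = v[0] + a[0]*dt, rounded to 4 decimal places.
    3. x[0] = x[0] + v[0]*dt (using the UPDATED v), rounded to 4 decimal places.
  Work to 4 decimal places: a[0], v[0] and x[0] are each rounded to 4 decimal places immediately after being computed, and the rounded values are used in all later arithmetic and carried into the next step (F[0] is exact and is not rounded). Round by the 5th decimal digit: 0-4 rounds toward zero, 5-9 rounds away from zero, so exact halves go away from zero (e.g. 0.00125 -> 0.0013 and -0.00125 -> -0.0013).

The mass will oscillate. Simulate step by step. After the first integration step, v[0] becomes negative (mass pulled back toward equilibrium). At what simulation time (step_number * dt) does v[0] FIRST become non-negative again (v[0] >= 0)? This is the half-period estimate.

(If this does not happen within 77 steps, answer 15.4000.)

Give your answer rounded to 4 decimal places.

Answer: 2.8000

Derivation:
Step 0: x=[8.1000] v=[0.0000]
Step 1: x=[8.0251] v=[-0.3744]
Step 2: x=[7.8797] v=[-0.7272]
Step 3: x=[7.6721] v=[-1.0382]
Step 4: x=[7.4142] v=[-1.2894]
Step 5: x=[7.1209] v=[-1.4663]
Step 6: x=[6.8092] v=[-1.5587]
Step 7: x=[6.4969] v=[-1.5613]
Step 8: x=[6.2021] v=[-1.4740]
Step 9: x=[5.9417] v=[-1.3018]
Step 10: x=[5.7308] v=[-1.0546]
Step 11: x=[5.5815] v=[-0.7467]
Step 12: x=[5.5023] v=[-0.3958]
Step 13: x=[5.4979] v=[-0.0221]
Step 14: x=[5.5685] v=[0.3529]
First v>=0 after going negative at step 14, time=2.8000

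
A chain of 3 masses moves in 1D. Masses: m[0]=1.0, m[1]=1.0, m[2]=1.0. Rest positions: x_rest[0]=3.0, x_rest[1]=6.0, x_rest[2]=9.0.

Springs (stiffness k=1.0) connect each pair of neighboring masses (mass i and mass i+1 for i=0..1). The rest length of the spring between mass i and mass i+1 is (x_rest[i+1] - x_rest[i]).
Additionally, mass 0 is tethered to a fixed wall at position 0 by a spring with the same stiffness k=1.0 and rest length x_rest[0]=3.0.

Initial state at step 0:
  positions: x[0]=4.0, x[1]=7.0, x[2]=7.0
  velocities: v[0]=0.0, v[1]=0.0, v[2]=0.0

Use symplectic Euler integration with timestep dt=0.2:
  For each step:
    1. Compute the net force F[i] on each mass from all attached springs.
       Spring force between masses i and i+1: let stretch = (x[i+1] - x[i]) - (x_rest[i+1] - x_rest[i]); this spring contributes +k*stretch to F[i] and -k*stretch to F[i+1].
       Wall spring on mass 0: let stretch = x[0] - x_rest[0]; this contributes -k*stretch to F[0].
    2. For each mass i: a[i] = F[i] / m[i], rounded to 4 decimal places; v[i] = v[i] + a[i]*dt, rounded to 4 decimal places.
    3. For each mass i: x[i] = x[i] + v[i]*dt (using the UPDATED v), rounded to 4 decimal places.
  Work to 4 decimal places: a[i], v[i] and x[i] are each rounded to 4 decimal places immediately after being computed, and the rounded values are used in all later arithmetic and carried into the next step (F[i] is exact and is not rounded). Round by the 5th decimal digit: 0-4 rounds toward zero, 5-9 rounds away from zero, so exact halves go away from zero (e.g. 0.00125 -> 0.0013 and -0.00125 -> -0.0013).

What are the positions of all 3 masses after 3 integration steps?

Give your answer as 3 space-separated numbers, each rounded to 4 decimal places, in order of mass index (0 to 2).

Answer: 3.7526 6.3425 7.6729

Derivation:
Step 0: x=[4.0000 7.0000 7.0000] v=[0.0000 0.0000 0.0000]
Step 1: x=[3.9600 6.8800 7.1200] v=[-0.2000 -0.6000 0.6000]
Step 2: x=[3.8784 6.6528 7.3504] v=[-0.4080 -1.1360 1.1520]
Step 3: x=[3.7526 6.3425 7.6729] v=[-0.6288 -1.5514 1.6125]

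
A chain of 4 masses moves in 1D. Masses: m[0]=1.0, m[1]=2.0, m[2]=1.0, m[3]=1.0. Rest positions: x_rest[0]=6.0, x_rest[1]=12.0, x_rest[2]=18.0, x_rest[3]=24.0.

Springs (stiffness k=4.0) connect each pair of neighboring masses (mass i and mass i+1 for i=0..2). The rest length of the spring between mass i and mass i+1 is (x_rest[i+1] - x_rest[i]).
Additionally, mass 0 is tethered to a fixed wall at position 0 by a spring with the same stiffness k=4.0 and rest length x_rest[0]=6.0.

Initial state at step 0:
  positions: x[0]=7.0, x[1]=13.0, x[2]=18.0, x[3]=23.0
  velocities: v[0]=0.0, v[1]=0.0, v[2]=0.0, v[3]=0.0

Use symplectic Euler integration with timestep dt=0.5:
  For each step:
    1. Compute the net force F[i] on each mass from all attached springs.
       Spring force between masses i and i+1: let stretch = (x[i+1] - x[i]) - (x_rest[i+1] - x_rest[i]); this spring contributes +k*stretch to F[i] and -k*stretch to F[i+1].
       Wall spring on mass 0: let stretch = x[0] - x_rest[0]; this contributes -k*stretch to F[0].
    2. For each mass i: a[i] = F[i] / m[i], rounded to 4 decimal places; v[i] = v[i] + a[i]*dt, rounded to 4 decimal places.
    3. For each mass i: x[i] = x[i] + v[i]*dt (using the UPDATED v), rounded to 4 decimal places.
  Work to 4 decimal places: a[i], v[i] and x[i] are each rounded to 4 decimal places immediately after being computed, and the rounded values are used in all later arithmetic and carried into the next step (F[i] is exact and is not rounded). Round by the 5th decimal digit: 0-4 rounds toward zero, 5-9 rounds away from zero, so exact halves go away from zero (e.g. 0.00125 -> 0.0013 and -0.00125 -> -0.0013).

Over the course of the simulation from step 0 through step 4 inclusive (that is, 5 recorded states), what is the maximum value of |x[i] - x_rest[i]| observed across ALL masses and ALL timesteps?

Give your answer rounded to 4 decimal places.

Step 0: x=[7.0000 13.0000 18.0000 23.0000] v=[0.0000 0.0000 0.0000 0.0000]
Step 1: x=[6.0000 12.5000 18.0000 24.0000] v=[-2.0000 -1.0000 0.0000 2.0000]
Step 2: x=[5.5000 11.5000 18.5000 25.0000] v=[-1.0000 -2.0000 1.0000 2.0000]
Step 3: x=[5.5000 11.0000 18.5000 25.5000] v=[0.0000 -1.0000 0.0000 1.0000]
Step 4: x=[5.5000 11.5000 18.0000 25.0000] v=[0.0000 1.0000 -1.0000 -1.0000]
Max displacement = 1.5000

Answer: 1.5000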